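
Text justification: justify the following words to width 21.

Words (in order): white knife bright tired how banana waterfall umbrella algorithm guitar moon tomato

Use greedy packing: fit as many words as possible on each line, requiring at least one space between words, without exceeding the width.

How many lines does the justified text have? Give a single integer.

Line 1: ['white', 'knife', 'bright'] (min_width=18, slack=3)
Line 2: ['tired', 'how', 'banana'] (min_width=16, slack=5)
Line 3: ['waterfall', 'umbrella'] (min_width=18, slack=3)
Line 4: ['algorithm', 'guitar', 'moon'] (min_width=21, slack=0)
Line 5: ['tomato'] (min_width=6, slack=15)
Total lines: 5

Answer: 5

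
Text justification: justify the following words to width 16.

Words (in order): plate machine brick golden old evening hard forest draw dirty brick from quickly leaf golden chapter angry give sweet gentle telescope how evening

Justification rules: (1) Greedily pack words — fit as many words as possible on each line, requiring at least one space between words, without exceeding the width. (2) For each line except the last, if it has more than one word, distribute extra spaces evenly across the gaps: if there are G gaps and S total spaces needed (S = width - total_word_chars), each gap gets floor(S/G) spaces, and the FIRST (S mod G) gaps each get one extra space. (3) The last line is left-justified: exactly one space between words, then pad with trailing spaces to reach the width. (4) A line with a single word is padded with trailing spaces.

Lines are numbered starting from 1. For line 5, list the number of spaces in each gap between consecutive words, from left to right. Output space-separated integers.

Line 1: ['plate', 'machine'] (min_width=13, slack=3)
Line 2: ['brick', 'golden', 'old'] (min_width=16, slack=0)
Line 3: ['evening', 'hard'] (min_width=12, slack=4)
Line 4: ['forest', 'draw'] (min_width=11, slack=5)
Line 5: ['dirty', 'brick', 'from'] (min_width=16, slack=0)
Line 6: ['quickly', 'leaf'] (min_width=12, slack=4)
Line 7: ['golden', 'chapter'] (min_width=14, slack=2)
Line 8: ['angry', 'give', 'sweet'] (min_width=16, slack=0)
Line 9: ['gentle', 'telescope'] (min_width=16, slack=0)
Line 10: ['how', 'evening'] (min_width=11, slack=5)

Answer: 1 1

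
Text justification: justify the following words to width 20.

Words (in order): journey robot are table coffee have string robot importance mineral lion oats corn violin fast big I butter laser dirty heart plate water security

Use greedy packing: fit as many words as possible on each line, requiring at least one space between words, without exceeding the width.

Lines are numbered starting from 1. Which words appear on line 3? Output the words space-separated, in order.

Answer: string robot

Derivation:
Line 1: ['journey', 'robot', 'are'] (min_width=17, slack=3)
Line 2: ['table', 'coffee', 'have'] (min_width=17, slack=3)
Line 3: ['string', 'robot'] (min_width=12, slack=8)
Line 4: ['importance', 'mineral'] (min_width=18, slack=2)
Line 5: ['lion', 'oats', 'corn'] (min_width=14, slack=6)
Line 6: ['violin', 'fast', 'big', 'I'] (min_width=17, slack=3)
Line 7: ['butter', 'laser', 'dirty'] (min_width=18, slack=2)
Line 8: ['heart', 'plate', 'water'] (min_width=17, slack=3)
Line 9: ['security'] (min_width=8, slack=12)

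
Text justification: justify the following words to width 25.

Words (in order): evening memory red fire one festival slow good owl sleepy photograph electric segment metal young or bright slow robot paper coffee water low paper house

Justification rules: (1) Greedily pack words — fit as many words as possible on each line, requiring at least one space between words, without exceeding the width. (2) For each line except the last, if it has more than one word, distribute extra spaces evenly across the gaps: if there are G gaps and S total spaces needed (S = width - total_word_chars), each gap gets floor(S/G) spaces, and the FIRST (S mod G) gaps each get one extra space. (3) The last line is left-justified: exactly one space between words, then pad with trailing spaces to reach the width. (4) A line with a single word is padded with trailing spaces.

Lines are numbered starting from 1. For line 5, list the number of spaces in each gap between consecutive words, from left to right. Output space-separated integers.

Line 1: ['evening', 'memory', 'red', 'fire'] (min_width=23, slack=2)
Line 2: ['one', 'festival', 'slow', 'good'] (min_width=22, slack=3)
Line 3: ['owl', 'sleepy', 'photograph'] (min_width=21, slack=4)
Line 4: ['electric', 'segment', 'metal'] (min_width=22, slack=3)
Line 5: ['young', 'or', 'bright', 'slow'] (min_width=20, slack=5)
Line 6: ['robot', 'paper', 'coffee', 'water'] (min_width=24, slack=1)
Line 7: ['low', 'paper', 'house'] (min_width=15, slack=10)

Answer: 3 3 2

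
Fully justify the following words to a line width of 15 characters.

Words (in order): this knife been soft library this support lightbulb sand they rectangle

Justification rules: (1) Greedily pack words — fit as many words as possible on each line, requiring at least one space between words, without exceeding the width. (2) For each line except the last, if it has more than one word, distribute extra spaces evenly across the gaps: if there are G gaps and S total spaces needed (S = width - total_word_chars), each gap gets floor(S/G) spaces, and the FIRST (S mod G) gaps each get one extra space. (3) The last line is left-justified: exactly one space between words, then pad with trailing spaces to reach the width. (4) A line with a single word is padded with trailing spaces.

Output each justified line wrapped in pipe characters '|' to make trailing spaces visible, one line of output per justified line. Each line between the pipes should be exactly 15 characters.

Answer: |this knife been|
|soft    library|
|this    support|
|lightbulb  sand|
|they rectangle |

Derivation:
Line 1: ['this', 'knife', 'been'] (min_width=15, slack=0)
Line 2: ['soft', 'library'] (min_width=12, slack=3)
Line 3: ['this', 'support'] (min_width=12, slack=3)
Line 4: ['lightbulb', 'sand'] (min_width=14, slack=1)
Line 5: ['they', 'rectangle'] (min_width=14, slack=1)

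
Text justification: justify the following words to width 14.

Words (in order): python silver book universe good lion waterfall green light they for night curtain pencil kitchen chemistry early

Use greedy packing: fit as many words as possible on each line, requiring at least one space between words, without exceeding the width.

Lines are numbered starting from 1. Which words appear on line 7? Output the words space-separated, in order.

Answer: curtain pencil

Derivation:
Line 1: ['python', 'silver'] (min_width=13, slack=1)
Line 2: ['book', 'universe'] (min_width=13, slack=1)
Line 3: ['good', 'lion'] (min_width=9, slack=5)
Line 4: ['waterfall'] (min_width=9, slack=5)
Line 5: ['green', 'light'] (min_width=11, slack=3)
Line 6: ['they', 'for', 'night'] (min_width=14, slack=0)
Line 7: ['curtain', 'pencil'] (min_width=14, slack=0)
Line 8: ['kitchen'] (min_width=7, slack=7)
Line 9: ['chemistry'] (min_width=9, slack=5)
Line 10: ['early'] (min_width=5, slack=9)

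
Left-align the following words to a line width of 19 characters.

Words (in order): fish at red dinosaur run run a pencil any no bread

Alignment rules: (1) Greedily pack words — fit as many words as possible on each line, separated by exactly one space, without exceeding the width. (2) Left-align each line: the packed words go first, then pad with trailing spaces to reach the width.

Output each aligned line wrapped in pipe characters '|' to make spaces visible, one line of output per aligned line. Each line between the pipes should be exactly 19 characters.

Answer: |fish at red        |
|dinosaur run run a |
|pencil any no bread|

Derivation:
Line 1: ['fish', 'at', 'red'] (min_width=11, slack=8)
Line 2: ['dinosaur', 'run', 'run', 'a'] (min_width=18, slack=1)
Line 3: ['pencil', 'any', 'no', 'bread'] (min_width=19, slack=0)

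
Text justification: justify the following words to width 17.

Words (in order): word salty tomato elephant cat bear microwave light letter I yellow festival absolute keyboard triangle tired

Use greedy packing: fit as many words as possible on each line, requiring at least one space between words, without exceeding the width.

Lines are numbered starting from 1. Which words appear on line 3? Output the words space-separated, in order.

Line 1: ['word', 'salty', 'tomato'] (min_width=17, slack=0)
Line 2: ['elephant', 'cat', 'bear'] (min_width=17, slack=0)
Line 3: ['microwave', 'light'] (min_width=15, slack=2)
Line 4: ['letter', 'I', 'yellow'] (min_width=15, slack=2)
Line 5: ['festival', 'absolute'] (min_width=17, slack=0)
Line 6: ['keyboard', 'triangle'] (min_width=17, slack=0)
Line 7: ['tired'] (min_width=5, slack=12)

Answer: microwave light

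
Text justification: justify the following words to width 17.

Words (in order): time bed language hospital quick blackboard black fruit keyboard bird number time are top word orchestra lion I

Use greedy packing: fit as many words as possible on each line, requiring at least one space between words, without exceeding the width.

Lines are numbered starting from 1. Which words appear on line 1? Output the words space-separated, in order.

Answer: time bed language

Derivation:
Line 1: ['time', 'bed', 'language'] (min_width=17, slack=0)
Line 2: ['hospital', 'quick'] (min_width=14, slack=3)
Line 3: ['blackboard', 'black'] (min_width=16, slack=1)
Line 4: ['fruit', 'keyboard'] (min_width=14, slack=3)
Line 5: ['bird', 'number', 'time'] (min_width=16, slack=1)
Line 6: ['are', 'top', 'word'] (min_width=12, slack=5)
Line 7: ['orchestra', 'lion', 'I'] (min_width=16, slack=1)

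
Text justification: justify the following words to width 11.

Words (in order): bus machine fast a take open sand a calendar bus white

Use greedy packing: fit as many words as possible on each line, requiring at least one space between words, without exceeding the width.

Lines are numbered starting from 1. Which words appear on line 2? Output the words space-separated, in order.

Answer: fast a take

Derivation:
Line 1: ['bus', 'machine'] (min_width=11, slack=0)
Line 2: ['fast', 'a', 'take'] (min_width=11, slack=0)
Line 3: ['open', 'sand', 'a'] (min_width=11, slack=0)
Line 4: ['calendar'] (min_width=8, slack=3)
Line 5: ['bus', 'white'] (min_width=9, slack=2)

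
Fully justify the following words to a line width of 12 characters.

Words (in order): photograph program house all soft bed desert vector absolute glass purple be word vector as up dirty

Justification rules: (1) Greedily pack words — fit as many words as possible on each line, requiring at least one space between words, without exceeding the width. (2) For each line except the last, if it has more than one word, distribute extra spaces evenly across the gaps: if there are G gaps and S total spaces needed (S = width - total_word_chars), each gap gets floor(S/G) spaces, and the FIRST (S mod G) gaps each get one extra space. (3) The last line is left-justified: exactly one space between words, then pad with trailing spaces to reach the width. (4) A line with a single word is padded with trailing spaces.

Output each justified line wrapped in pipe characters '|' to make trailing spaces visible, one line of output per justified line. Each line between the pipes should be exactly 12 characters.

Line 1: ['photograph'] (min_width=10, slack=2)
Line 2: ['program'] (min_width=7, slack=5)
Line 3: ['house', 'all'] (min_width=9, slack=3)
Line 4: ['soft', 'bed'] (min_width=8, slack=4)
Line 5: ['desert'] (min_width=6, slack=6)
Line 6: ['vector'] (min_width=6, slack=6)
Line 7: ['absolute'] (min_width=8, slack=4)
Line 8: ['glass', 'purple'] (min_width=12, slack=0)
Line 9: ['be', 'word'] (min_width=7, slack=5)
Line 10: ['vector', 'as', 'up'] (min_width=12, slack=0)
Line 11: ['dirty'] (min_width=5, slack=7)

Answer: |photograph  |
|program     |
|house    all|
|soft     bed|
|desert      |
|vector      |
|absolute    |
|glass purple|
|be      word|
|vector as up|
|dirty       |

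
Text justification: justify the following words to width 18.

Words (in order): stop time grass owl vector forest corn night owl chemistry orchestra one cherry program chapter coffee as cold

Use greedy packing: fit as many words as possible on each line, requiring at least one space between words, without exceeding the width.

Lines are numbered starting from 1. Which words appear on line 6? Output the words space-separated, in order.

Line 1: ['stop', 'time', 'grass'] (min_width=15, slack=3)
Line 2: ['owl', 'vector', 'forest'] (min_width=17, slack=1)
Line 3: ['corn', 'night', 'owl'] (min_width=14, slack=4)
Line 4: ['chemistry'] (min_width=9, slack=9)
Line 5: ['orchestra', 'one'] (min_width=13, slack=5)
Line 6: ['cherry', 'program'] (min_width=14, slack=4)
Line 7: ['chapter', 'coffee', 'as'] (min_width=17, slack=1)
Line 8: ['cold'] (min_width=4, slack=14)

Answer: cherry program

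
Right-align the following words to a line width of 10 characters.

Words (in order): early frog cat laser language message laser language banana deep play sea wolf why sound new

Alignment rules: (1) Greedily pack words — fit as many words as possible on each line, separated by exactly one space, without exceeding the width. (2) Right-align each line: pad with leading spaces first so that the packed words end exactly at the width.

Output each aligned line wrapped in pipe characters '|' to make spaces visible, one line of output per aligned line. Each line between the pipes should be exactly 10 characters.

Answer: |early frog|
| cat laser|
|  language|
|   message|
|     laser|
|  language|
|    banana|
| deep play|
|  sea wolf|
| why sound|
|       new|

Derivation:
Line 1: ['early', 'frog'] (min_width=10, slack=0)
Line 2: ['cat', 'laser'] (min_width=9, slack=1)
Line 3: ['language'] (min_width=8, slack=2)
Line 4: ['message'] (min_width=7, slack=3)
Line 5: ['laser'] (min_width=5, slack=5)
Line 6: ['language'] (min_width=8, slack=2)
Line 7: ['banana'] (min_width=6, slack=4)
Line 8: ['deep', 'play'] (min_width=9, slack=1)
Line 9: ['sea', 'wolf'] (min_width=8, slack=2)
Line 10: ['why', 'sound'] (min_width=9, slack=1)
Line 11: ['new'] (min_width=3, slack=7)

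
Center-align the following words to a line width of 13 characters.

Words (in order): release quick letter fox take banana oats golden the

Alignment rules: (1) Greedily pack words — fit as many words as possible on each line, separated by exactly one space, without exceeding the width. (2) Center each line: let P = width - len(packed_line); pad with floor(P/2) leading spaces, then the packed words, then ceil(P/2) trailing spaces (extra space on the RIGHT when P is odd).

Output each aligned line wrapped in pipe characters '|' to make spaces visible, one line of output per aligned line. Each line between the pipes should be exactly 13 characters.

Answer: |release quick|
| letter fox  |
| take banana |
| oats golden |
|     the     |

Derivation:
Line 1: ['release', 'quick'] (min_width=13, slack=0)
Line 2: ['letter', 'fox'] (min_width=10, slack=3)
Line 3: ['take', 'banana'] (min_width=11, slack=2)
Line 4: ['oats', 'golden'] (min_width=11, slack=2)
Line 5: ['the'] (min_width=3, slack=10)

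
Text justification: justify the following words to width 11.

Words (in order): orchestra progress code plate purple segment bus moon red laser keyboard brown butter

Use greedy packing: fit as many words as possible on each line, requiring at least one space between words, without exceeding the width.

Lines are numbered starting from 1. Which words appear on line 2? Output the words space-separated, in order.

Answer: progress

Derivation:
Line 1: ['orchestra'] (min_width=9, slack=2)
Line 2: ['progress'] (min_width=8, slack=3)
Line 3: ['code', 'plate'] (min_width=10, slack=1)
Line 4: ['purple'] (min_width=6, slack=5)
Line 5: ['segment', 'bus'] (min_width=11, slack=0)
Line 6: ['moon', 'red'] (min_width=8, slack=3)
Line 7: ['laser'] (min_width=5, slack=6)
Line 8: ['keyboard'] (min_width=8, slack=3)
Line 9: ['brown'] (min_width=5, slack=6)
Line 10: ['butter'] (min_width=6, slack=5)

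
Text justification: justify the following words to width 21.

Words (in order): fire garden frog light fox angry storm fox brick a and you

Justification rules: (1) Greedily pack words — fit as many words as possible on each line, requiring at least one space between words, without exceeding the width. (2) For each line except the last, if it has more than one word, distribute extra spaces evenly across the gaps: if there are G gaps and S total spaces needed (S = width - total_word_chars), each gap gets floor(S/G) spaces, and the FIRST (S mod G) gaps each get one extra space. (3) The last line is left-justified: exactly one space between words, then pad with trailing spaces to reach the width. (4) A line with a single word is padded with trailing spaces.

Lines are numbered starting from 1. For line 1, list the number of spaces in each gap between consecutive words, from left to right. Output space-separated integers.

Answer: 4 3

Derivation:
Line 1: ['fire', 'garden', 'frog'] (min_width=16, slack=5)
Line 2: ['light', 'fox', 'angry', 'storm'] (min_width=21, slack=0)
Line 3: ['fox', 'brick', 'a', 'and', 'you'] (min_width=19, slack=2)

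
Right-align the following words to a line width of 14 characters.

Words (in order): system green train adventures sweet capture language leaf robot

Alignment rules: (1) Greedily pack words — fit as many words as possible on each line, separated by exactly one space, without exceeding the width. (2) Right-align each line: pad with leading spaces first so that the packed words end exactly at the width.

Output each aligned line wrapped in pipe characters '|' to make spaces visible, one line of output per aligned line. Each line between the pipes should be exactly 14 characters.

Line 1: ['system', 'green'] (min_width=12, slack=2)
Line 2: ['train'] (min_width=5, slack=9)
Line 3: ['adventures'] (min_width=10, slack=4)
Line 4: ['sweet', 'capture'] (min_width=13, slack=1)
Line 5: ['language', 'leaf'] (min_width=13, slack=1)
Line 6: ['robot'] (min_width=5, slack=9)

Answer: |  system green|
|         train|
|    adventures|
| sweet capture|
| language leaf|
|         robot|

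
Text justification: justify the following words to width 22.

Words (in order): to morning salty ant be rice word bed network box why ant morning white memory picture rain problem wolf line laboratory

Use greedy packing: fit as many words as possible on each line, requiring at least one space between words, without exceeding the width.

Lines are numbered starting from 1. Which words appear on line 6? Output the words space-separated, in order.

Answer: wolf line laboratory

Derivation:
Line 1: ['to', 'morning', 'salty', 'ant'] (min_width=20, slack=2)
Line 2: ['be', 'rice', 'word', 'bed'] (min_width=16, slack=6)
Line 3: ['network', 'box', 'why', 'ant'] (min_width=19, slack=3)
Line 4: ['morning', 'white', 'memory'] (min_width=20, slack=2)
Line 5: ['picture', 'rain', 'problem'] (min_width=20, slack=2)
Line 6: ['wolf', 'line', 'laboratory'] (min_width=20, slack=2)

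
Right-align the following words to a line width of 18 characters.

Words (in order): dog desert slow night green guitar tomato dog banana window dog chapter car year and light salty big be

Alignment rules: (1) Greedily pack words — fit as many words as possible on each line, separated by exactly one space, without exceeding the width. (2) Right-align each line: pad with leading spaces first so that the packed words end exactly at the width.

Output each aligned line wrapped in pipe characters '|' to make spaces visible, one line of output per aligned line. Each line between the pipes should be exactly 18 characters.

Line 1: ['dog', 'desert', 'slow'] (min_width=15, slack=3)
Line 2: ['night', 'green', 'guitar'] (min_width=18, slack=0)
Line 3: ['tomato', 'dog', 'banana'] (min_width=17, slack=1)
Line 4: ['window', 'dog', 'chapter'] (min_width=18, slack=0)
Line 5: ['car', 'year', 'and', 'light'] (min_width=18, slack=0)
Line 6: ['salty', 'big', 'be'] (min_width=12, slack=6)

Answer: |   dog desert slow|
|night green guitar|
| tomato dog banana|
|window dog chapter|
|car year and light|
|      salty big be|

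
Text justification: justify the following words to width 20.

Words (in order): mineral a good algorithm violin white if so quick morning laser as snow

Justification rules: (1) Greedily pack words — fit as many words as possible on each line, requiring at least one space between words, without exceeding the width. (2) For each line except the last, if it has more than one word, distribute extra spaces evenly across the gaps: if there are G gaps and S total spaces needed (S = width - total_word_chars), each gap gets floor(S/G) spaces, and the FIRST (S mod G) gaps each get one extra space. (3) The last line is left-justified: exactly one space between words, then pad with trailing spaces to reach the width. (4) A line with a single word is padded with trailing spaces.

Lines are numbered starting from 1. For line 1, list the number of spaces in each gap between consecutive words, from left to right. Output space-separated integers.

Line 1: ['mineral', 'a', 'good'] (min_width=14, slack=6)
Line 2: ['algorithm', 'violin'] (min_width=16, slack=4)
Line 3: ['white', 'if', 'so', 'quick'] (min_width=17, slack=3)
Line 4: ['morning', 'laser', 'as'] (min_width=16, slack=4)
Line 5: ['snow'] (min_width=4, slack=16)

Answer: 4 4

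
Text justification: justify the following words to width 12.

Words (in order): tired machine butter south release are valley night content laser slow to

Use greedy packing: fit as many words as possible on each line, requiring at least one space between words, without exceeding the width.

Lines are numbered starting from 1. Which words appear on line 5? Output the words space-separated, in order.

Answer: valley night

Derivation:
Line 1: ['tired'] (min_width=5, slack=7)
Line 2: ['machine'] (min_width=7, slack=5)
Line 3: ['butter', 'south'] (min_width=12, slack=0)
Line 4: ['release', 'are'] (min_width=11, slack=1)
Line 5: ['valley', 'night'] (min_width=12, slack=0)
Line 6: ['content'] (min_width=7, slack=5)
Line 7: ['laser', 'slow'] (min_width=10, slack=2)
Line 8: ['to'] (min_width=2, slack=10)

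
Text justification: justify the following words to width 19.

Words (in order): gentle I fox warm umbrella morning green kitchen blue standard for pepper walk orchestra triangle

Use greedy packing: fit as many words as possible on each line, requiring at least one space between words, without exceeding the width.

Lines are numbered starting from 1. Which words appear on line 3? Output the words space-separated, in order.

Answer: green kitchen blue

Derivation:
Line 1: ['gentle', 'I', 'fox', 'warm'] (min_width=17, slack=2)
Line 2: ['umbrella', 'morning'] (min_width=16, slack=3)
Line 3: ['green', 'kitchen', 'blue'] (min_width=18, slack=1)
Line 4: ['standard', 'for', 'pepper'] (min_width=19, slack=0)
Line 5: ['walk', 'orchestra'] (min_width=14, slack=5)
Line 6: ['triangle'] (min_width=8, slack=11)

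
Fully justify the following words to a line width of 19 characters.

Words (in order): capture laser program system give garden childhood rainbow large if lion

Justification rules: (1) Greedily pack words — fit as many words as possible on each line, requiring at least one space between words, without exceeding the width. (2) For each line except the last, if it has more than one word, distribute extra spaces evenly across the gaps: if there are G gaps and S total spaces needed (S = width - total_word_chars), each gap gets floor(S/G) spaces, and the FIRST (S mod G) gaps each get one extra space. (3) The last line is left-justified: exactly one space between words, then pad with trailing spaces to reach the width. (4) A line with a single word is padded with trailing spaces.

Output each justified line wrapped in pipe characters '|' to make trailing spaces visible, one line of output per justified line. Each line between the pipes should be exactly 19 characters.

Line 1: ['capture', 'laser'] (min_width=13, slack=6)
Line 2: ['program', 'system', 'give'] (min_width=19, slack=0)
Line 3: ['garden', 'childhood'] (min_width=16, slack=3)
Line 4: ['rainbow', 'large', 'if'] (min_width=16, slack=3)
Line 5: ['lion'] (min_width=4, slack=15)

Answer: |capture       laser|
|program system give|
|garden    childhood|
|rainbow   large  if|
|lion               |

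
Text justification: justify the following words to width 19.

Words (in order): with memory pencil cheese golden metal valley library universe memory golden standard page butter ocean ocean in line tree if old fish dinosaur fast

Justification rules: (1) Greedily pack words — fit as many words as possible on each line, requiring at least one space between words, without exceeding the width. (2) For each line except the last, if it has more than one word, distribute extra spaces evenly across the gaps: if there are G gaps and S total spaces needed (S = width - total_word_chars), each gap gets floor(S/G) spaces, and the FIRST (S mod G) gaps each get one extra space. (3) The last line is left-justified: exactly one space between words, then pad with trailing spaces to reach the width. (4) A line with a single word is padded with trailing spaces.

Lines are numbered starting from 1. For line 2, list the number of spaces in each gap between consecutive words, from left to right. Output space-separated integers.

Answer: 1 1

Derivation:
Line 1: ['with', 'memory', 'pencil'] (min_width=18, slack=1)
Line 2: ['cheese', 'golden', 'metal'] (min_width=19, slack=0)
Line 3: ['valley', 'library'] (min_width=14, slack=5)
Line 4: ['universe', 'memory'] (min_width=15, slack=4)
Line 5: ['golden', 'standard'] (min_width=15, slack=4)
Line 6: ['page', 'butter', 'ocean'] (min_width=17, slack=2)
Line 7: ['ocean', 'in', 'line', 'tree'] (min_width=18, slack=1)
Line 8: ['if', 'old', 'fish'] (min_width=11, slack=8)
Line 9: ['dinosaur', 'fast'] (min_width=13, slack=6)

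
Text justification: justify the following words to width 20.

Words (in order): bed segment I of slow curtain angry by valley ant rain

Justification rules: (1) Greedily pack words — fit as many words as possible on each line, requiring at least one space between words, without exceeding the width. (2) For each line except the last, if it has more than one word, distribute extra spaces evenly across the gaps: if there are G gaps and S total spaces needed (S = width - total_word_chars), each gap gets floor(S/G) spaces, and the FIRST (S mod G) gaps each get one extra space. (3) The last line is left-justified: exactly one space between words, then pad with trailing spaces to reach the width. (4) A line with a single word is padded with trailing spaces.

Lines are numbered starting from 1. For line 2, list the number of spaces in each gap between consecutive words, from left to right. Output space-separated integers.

Answer: 2 2

Derivation:
Line 1: ['bed', 'segment', 'I', 'of'] (min_width=16, slack=4)
Line 2: ['slow', 'curtain', 'angry'] (min_width=18, slack=2)
Line 3: ['by', 'valley', 'ant', 'rain'] (min_width=18, slack=2)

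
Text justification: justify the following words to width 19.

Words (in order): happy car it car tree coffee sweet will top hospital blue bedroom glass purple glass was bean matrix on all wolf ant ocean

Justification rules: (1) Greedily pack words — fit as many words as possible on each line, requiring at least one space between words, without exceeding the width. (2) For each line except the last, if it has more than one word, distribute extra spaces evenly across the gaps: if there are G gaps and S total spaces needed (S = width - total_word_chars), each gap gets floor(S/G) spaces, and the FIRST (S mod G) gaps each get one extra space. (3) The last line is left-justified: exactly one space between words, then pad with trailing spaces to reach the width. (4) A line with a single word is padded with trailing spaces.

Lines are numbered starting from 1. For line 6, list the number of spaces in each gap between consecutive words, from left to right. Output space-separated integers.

Answer: 2 1 1

Derivation:
Line 1: ['happy', 'car', 'it', 'car'] (min_width=16, slack=3)
Line 2: ['tree', 'coffee', 'sweet'] (min_width=17, slack=2)
Line 3: ['will', 'top', 'hospital'] (min_width=17, slack=2)
Line 4: ['blue', 'bedroom', 'glass'] (min_width=18, slack=1)
Line 5: ['purple', 'glass', 'was'] (min_width=16, slack=3)
Line 6: ['bean', 'matrix', 'on', 'all'] (min_width=18, slack=1)
Line 7: ['wolf', 'ant', 'ocean'] (min_width=14, slack=5)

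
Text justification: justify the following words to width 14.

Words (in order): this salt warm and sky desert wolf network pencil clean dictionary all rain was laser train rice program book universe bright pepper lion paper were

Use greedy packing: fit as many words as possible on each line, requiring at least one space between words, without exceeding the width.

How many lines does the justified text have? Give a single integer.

Line 1: ['this', 'salt', 'warm'] (min_width=14, slack=0)
Line 2: ['and', 'sky', 'desert'] (min_width=14, slack=0)
Line 3: ['wolf', 'network'] (min_width=12, slack=2)
Line 4: ['pencil', 'clean'] (min_width=12, slack=2)
Line 5: ['dictionary', 'all'] (min_width=14, slack=0)
Line 6: ['rain', 'was', 'laser'] (min_width=14, slack=0)
Line 7: ['train', 'rice'] (min_width=10, slack=4)
Line 8: ['program', 'book'] (min_width=12, slack=2)
Line 9: ['universe'] (min_width=8, slack=6)
Line 10: ['bright', 'pepper'] (min_width=13, slack=1)
Line 11: ['lion', 'paper'] (min_width=10, slack=4)
Line 12: ['were'] (min_width=4, slack=10)
Total lines: 12

Answer: 12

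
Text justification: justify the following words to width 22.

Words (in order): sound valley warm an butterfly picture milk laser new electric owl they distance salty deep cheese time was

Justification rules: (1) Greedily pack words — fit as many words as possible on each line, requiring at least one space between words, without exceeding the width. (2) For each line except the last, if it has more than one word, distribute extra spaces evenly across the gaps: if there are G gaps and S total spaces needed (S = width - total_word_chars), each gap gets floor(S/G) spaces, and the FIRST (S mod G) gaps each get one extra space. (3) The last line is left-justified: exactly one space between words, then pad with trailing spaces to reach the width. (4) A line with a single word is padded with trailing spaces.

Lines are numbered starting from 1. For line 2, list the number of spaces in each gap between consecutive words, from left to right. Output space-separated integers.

Answer: 1 1

Derivation:
Line 1: ['sound', 'valley', 'warm', 'an'] (min_width=20, slack=2)
Line 2: ['butterfly', 'picture', 'milk'] (min_width=22, slack=0)
Line 3: ['laser', 'new', 'electric', 'owl'] (min_width=22, slack=0)
Line 4: ['they', 'distance', 'salty'] (min_width=19, slack=3)
Line 5: ['deep', 'cheese', 'time', 'was'] (min_width=20, slack=2)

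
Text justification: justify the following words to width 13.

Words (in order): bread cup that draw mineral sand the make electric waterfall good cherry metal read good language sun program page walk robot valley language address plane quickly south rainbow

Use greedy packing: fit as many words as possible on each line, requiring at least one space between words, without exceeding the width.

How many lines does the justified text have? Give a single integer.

Answer: 16

Derivation:
Line 1: ['bread', 'cup'] (min_width=9, slack=4)
Line 2: ['that', 'draw'] (min_width=9, slack=4)
Line 3: ['mineral', 'sand'] (min_width=12, slack=1)
Line 4: ['the', 'make'] (min_width=8, slack=5)
Line 5: ['electric'] (min_width=8, slack=5)
Line 6: ['waterfall'] (min_width=9, slack=4)
Line 7: ['good', 'cherry'] (min_width=11, slack=2)
Line 8: ['metal', 'read'] (min_width=10, slack=3)
Line 9: ['good', 'language'] (min_width=13, slack=0)
Line 10: ['sun', 'program'] (min_width=11, slack=2)
Line 11: ['page', 'walk'] (min_width=9, slack=4)
Line 12: ['robot', 'valley'] (min_width=12, slack=1)
Line 13: ['language'] (min_width=8, slack=5)
Line 14: ['address', 'plane'] (min_width=13, slack=0)
Line 15: ['quickly', 'south'] (min_width=13, slack=0)
Line 16: ['rainbow'] (min_width=7, slack=6)
Total lines: 16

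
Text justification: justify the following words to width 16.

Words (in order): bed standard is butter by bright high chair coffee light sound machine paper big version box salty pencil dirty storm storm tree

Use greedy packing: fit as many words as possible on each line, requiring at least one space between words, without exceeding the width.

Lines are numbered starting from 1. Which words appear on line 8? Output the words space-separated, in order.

Answer: salty pencil

Derivation:
Line 1: ['bed', 'standard', 'is'] (min_width=15, slack=1)
Line 2: ['butter', 'by', 'bright'] (min_width=16, slack=0)
Line 3: ['high', 'chair'] (min_width=10, slack=6)
Line 4: ['coffee', 'light'] (min_width=12, slack=4)
Line 5: ['sound', 'machine'] (min_width=13, slack=3)
Line 6: ['paper', 'big'] (min_width=9, slack=7)
Line 7: ['version', 'box'] (min_width=11, slack=5)
Line 8: ['salty', 'pencil'] (min_width=12, slack=4)
Line 9: ['dirty', 'storm'] (min_width=11, slack=5)
Line 10: ['storm', 'tree'] (min_width=10, slack=6)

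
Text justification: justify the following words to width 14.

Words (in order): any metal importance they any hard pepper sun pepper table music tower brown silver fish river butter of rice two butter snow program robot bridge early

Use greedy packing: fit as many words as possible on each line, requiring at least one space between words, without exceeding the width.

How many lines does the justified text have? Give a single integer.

Line 1: ['any', 'metal'] (min_width=9, slack=5)
Line 2: ['importance'] (min_width=10, slack=4)
Line 3: ['they', 'any', 'hard'] (min_width=13, slack=1)
Line 4: ['pepper', 'sun'] (min_width=10, slack=4)
Line 5: ['pepper', 'table'] (min_width=12, slack=2)
Line 6: ['music', 'tower'] (min_width=11, slack=3)
Line 7: ['brown', 'silver'] (min_width=12, slack=2)
Line 8: ['fish', 'river'] (min_width=10, slack=4)
Line 9: ['butter', 'of', 'rice'] (min_width=14, slack=0)
Line 10: ['two', 'butter'] (min_width=10, slack=4)
Line 11: ['snow', 'program'] (min_width=12, slack=2)
Line 12: ['robot', 'bridge'] (min_width=12, slack=2)
Line 13: ['early'] (min_width=5, slack=9)
Total lines: 13

Answer: 13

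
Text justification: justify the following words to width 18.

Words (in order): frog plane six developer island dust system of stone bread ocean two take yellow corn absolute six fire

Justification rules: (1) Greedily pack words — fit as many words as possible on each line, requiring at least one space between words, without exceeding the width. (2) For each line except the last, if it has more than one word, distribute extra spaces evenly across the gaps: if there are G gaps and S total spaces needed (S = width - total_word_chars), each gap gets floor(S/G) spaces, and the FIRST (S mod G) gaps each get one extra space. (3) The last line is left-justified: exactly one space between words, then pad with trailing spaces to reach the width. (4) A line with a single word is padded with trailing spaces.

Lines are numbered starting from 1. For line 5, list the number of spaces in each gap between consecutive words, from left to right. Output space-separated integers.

Answer: 3 2

Derivation:
Line 1: ['frog', 'plane', 'six'] (min_width=14, slack=4)
Line 2: ['developer', 'island'] (min_width=16, slack=2)
Line 3: ['dust', 'system', 'of'] (min_width=14, slack=4)
Line 4: ['stone', 'bread', 'ocean'] (min_width=17, slack=1)
Line 5: ['two', 'take', 'yellow'] (min_width=15, slack=3)
Line 6: ['corn', 'absolute', 'six'] (min_width=17, slack=1)
Line 7: ['fire'] (min_width=4, slack=14)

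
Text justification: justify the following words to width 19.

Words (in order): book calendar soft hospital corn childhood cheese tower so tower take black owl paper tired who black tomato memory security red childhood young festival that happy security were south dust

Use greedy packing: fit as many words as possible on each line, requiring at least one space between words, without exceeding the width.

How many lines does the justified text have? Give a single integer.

Answer: 12

Derivation:
Line 1: ['book', 'calendar', 'soft'] (min_width=18, slack=1)
Line 2: ['hospital', 'corn'] (min_width=13, slack=6)
Line 3: ['childhood', 'cheese'] (min_width=16, slack=3)
Line 4: ['tower', 'so', 'tower', 'take'] (min_width=19, slack=0)
Line 5: ['black', 'owl', 'paper'] (min_width=15, slack=4)
Line 6: ['tired', 'who', 'black'] (min_width=15, slack=4)
Line 7: ['tomato', 'memory'] (min_width=13, slack=6)
Line 8: ['security', 'red'] (min_width=12, slack=7)
Line 9: ['childhood', 'young'] (min_width=15, slack=4)
Line 10: ['festival', 'that', 'happy'] (min_width=19, slack=0)
Line 11: ['security', 'were', 'south'] (min_width=19, slack=0)
Line 12: ['dust'] (min_width=4, slack=15)
Total lines: 12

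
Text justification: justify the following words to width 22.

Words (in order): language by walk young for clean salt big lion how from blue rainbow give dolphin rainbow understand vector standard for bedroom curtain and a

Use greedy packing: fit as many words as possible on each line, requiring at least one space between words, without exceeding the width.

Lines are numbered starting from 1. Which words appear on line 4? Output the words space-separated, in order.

Answer: rainbow give dolphin

Derivation:
Line 1: ['language', 'by', 'walk', 'young'] (min_width=22, slack=0)
Line 2: ['for', 'clean', 'salt', 'big'] (min_width=18, slack=4)
Line 3: ['lion', 'how', 'from', 'blue'] (min_width=18, slack=4)
Line 4: ['rainbow', 'give', 'dolphin'] (min_width=20, slack=2)
Line 5: ['rainbow', 'understand'] (min_width=18, slack=4)
Line 6: ['vector', 'standard', 'for'] (min_width=19, slack=3)
Line 7: ['bedroom', 'curtain', 'and', 'a'] (min_width=21, slack=1)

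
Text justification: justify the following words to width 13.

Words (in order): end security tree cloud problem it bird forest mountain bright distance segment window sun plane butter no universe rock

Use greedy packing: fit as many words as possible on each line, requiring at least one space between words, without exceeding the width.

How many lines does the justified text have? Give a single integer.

Answer: 12

Derivation:
Line 1: ['end', 'security'] (min_width=12, slack=1)
Line 2: ['tree', 'cloud'] (min_width=10, slack=3)
Line 3: ['problem', 'it'] (min_width=10, slack=3)
Line 4: ['bird', 'forest'] (min_width=11, slack=2)
Line 5: ['mountain'] (min_width=8, slack=5)
Line 6: ['bright'] (min_width=6, slack=7)
Line 7: ['distance'] (min_width=8, slack=5)
Line 8: ['segment'] (min_width=7, slack=6)
Line 9: ['window', 'sun'] (min_width=10, slack=3)
Line 10: ['plane', 'butter'] (min_width=12, slack=1)
Line 11: ['no', 'universe'] (min_width=11, slack=2)
Line 12: ['rock'] (min_width=4, slack=9)
Total lines: 12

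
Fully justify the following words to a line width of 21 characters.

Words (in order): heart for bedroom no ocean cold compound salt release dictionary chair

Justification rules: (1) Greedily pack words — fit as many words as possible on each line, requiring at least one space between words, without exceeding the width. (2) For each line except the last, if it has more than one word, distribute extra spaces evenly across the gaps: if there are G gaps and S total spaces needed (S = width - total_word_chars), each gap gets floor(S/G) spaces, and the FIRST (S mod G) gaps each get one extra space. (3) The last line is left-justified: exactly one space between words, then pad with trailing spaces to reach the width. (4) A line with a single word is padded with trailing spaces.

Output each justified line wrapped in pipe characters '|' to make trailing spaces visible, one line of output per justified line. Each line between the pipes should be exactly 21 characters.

Line 1: ['heart', 'for', 'bedroom', 'no'] (min_width=20, slack=1)
Line 2: ['ocean', 'cold', 'compound'] (min_width=19, slack=2)
Line 3: ['salt', 'release'] (min_width=12, slack=9)
Line 4: ['dictionary', 'chair'] (min_width=16, slack=5)

Answer: |heart  for bedroom no|
|ocean  cold  compound|
|salt          release|
|dictionary chair     |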